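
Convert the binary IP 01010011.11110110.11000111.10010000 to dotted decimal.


01010011 = 83
11110110 = 246
11000111 = 199
10010000 = 144
IP: 83.246.199.144


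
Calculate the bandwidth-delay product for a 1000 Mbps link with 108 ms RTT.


BDP = bandwidth * RTT
= 1000 Mbps * 108 ms
= 1000 * 1e6 * 108 / 1000 bits
= 108000000 bits
= 13500000 bytes
= 13183.5938 KB
BDP = 108000000 bits (13500000 bytes)


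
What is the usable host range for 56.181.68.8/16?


Network: 56.181.0.0
Broadcast: 56.181.255.255
First usable = network + 1
Last usable = broadcast - 1
Range: 56.181.0.1 to 56.181.255.254


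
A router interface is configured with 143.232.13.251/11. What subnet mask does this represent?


/11 means 11 network bits, 21 host bits
Binary: 11111111111000000000000000000000
Mask: 255.224.0.0


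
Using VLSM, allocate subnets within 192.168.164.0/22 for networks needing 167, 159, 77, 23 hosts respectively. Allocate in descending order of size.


167 hosts -> /24 (254 usable): 192.168.164.0/24
159 hosts -> /24 (254 usable): 192.168.165.0/24
77 hosts -> /25 (126 usable): 192.168.166.0/25
23 hosts -> /27 (30 usable): 192.168.166.128/27
Allocation: 192.168.164.0/24 (167 hosts, 254 usable); 192.168.165.0/24 (159 hosts, 254 usable); 192.168.166.0/25 (77 hosts, 126 usable); 192.168.166.128/27 (23 hosts, 30 usable)


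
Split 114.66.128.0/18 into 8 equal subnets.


New prefix = 18 + 3 = 21
Each subnet has 2048 addresses
  114.66.128.0/21
  114.66.136.0/21
  114.66.144.0/21
  114.66.152.0/21
  114.66.160.0/21
  114.66.168.0/21
  114.66.176.0/21
  114.66.184.0/21
Subnets: 114.66.128.0/21, 114.66.136.0/21, 114.66.144.0/21, 114.66.152.0/21, 114.66.160.0/21, 114.66.168.0/21, 114.66.176.0/21, 114.66.184.0/21


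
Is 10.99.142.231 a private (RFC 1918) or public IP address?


RFC 1918 private ranges:
  10.0.0.0/8 (10.0.0.0 - 10.255.255.255)
  172.16.0.0/12 (172.16.0.0 - 172.31.255.255)
  192.168.0.0/16 (192.168.0.0 - 192.168.255.255)
Private (in 10.0.0.0/8)


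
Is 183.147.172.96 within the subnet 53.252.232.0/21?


Subnet network: 53.252.232.0
Test IP AND mask: 183.147.168.0
No, 183.147.172.96 is not in 53.252.232.0/21


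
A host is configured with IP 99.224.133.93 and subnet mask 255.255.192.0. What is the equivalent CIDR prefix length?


Binary: 11111111.11111111.11000000.00000000
Count leading 1s
Prefix: /18


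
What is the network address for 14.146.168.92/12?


IP:   00001110.10010010.10101000.01011100
Mask: 11111111.11110000.00000000.00000000
AND operation:
Net:  00001110.10010000.00000000.00000000
Network: 14.144.0.0/12


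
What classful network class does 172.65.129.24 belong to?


First octet: 172
Binary: 10101100
10xxxxxx -> Class B (128-191)
Class B, default mask 255.255.0.0 (/16)


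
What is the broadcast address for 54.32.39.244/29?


Network: 54.32.39.240/29
Host bits = 3
Set all host bits to 1:
Broadcast: 54.32.39.247


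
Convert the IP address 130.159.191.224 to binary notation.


130 = 10000010
159 = 10011111
191 = 10111111
224 = 11100000
Binary: 10000010.10011111.10111111.11100000


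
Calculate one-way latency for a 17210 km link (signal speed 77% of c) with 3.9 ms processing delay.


Speed = 0.77 * 3e5 km/s = 231000 km/s
Propagation delay = 17210 / 231000 = 0.0745 s = 74.5022 ms
Processing delay = 3.9 ms
Total one-way latency = 78.4022 ms


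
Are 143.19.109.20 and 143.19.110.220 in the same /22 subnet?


Mask: 255.255.252.0
143.19.109.20 AND mask = 143.19.108.0
143.19.110.220 AND mask = 143.19.108.0
Yes, same subnet (143.19.108.0)


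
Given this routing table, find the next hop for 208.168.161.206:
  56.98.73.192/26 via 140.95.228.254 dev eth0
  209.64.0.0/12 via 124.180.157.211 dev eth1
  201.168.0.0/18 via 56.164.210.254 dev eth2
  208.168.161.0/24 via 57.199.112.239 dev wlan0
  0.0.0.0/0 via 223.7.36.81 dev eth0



Longest prefix match for 208.168.161.206:
  /26 56.98.73.192: no
  /12 209.64.0.0: no
  /18 201.168.0.0: no
  /24 208.168.161.0: MATCH
  /0 0.0.0.0: MATCH
Selected: next-hop 57.199.112.239 via wlan0 (matched /24)


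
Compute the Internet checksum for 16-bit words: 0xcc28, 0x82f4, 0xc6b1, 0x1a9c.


Sum all words (with carry folding):
+ 0xcc28 = 0xcc28
+ 0x82f4 = 0x4f1d
+ 0xc6b1 = 0x15cf
+ 0x1a9c = 0x306b
One's complement: ~0x306b
Checksum = 0xcf94


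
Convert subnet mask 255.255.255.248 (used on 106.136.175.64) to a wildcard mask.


Subnet mask: 255.255.255.248
Wildcard = 255.255.255.255 - subnet mask
255 - 255 = 0
255 - 255 = 0
255 - 255 = 0
255 - 248 = 7
Wildcard: 0.0.0.7


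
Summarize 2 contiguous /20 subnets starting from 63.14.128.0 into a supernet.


Original prefix: /20
Number of subnets: 2 = 2^1
New prefix = 20 - 1 = 19
Supernet: 63.14.128.0/19


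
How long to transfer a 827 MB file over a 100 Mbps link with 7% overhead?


Effective throughput = 100 * (1 - 7/100) = 93 Mbps
File size in Mb = 827 * 8 = 6616 Mb
Time = 6616 / 93
Time = 71.1398 seconds


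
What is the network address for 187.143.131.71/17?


IP:   10111011.10001111.10000011.01000111
Mask: 11111111.11111111.10000000.00000000
AND operation:
Net:  10111011.10001111.10000000.00000000
Network: 187.143.128.0/17


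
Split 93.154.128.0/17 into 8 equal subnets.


New prefix = 17 + 3 = 20
Each subnet has 4096 addresses
  93.154.128.0/20
  93.154.144.0/20
  93.154.160.0/20
  93.154.176.0/20
  93.154.192.0/20
  93.154.208.0/20
  93.154.224.0/20
  93.154.240.0/20
Subnets: 93.154.128.0/20, 93.154.144.0/20, 93.154.160.0/20, 93.154.176.0/20, 93.154.192.0/20, 93.154.208.0/20, 93.154.224.0/20, 93.154.240.0/20


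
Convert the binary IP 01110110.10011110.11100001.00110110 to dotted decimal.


01110110 = 118
10011110 = 158
11100001 = 225
00110110 = 54
IP: 118.158.225.54


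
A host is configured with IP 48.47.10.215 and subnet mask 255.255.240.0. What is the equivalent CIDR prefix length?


Binary: 11111111.11111111.11110000.00000000
Count leading 1s
Prefix: /20


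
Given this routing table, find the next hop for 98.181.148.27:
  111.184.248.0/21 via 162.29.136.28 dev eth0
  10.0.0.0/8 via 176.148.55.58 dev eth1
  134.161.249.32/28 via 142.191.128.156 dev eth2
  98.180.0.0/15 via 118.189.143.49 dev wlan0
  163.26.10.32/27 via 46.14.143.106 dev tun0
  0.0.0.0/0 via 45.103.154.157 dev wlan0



Longest prefix match for 98.181.148.27:
  /21 111.184.248.0: no
  /8 10.0.0.0: no
  /28 134.161.249.32: no
  /15 98.180.0.0: MATCH
  /27 163.26.10.32: no
  /0 0.0.0.0: MATCH
Selected: next-hop 118.189.143.49 via wlan0 (matched /15)


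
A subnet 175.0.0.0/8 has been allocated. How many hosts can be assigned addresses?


Host bits = 32 - 8 = 24
Total addresses = 2^24 = 16777216
Usable = total - 2 (network and broadcast)
Usable hosts: 16777214


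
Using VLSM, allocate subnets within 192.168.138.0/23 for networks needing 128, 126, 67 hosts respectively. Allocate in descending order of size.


128 hosts -> /24 (254 usable): 192.168.138.0/24
126 hosts -> /25 (126 usable): 192.168.139.0/25
67 hosts -> /25 (126 usable): 192.168.139.128/25
Allocation: 192.168.138.0/24 (128 hosts, 254 usable); 192.168.139.0/25 (126 hosts, 126 usable); 192.168.139.128/25 (67 hosts, 126 usable)


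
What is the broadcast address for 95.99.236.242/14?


Network: 95.96.0.0/14
Host bits = 18
Set all host bits to 1:
Broadcast: 95.99.255.255


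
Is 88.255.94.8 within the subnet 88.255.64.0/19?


Subnet network: 88.255.64.0
Test IP AND mask: 88.255.64.0
Yes, 88.255.94.8 is in 88.255.64.0/19


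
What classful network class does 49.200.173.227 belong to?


First octet: 49
Binary: 00110001
0xxxxxxx -> Class A (1-126)
Class A, default mask 255.0.0.0 (/8)


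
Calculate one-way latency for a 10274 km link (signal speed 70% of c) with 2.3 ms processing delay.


Speed = 0.7 * 3e5 km/s = 210000 km/s
Propagation delay = 10274 / 210000 = 0.0489 s = 48.9238 ms
Processing delay = 2.3 ms
Total one-way latency = 51.2238 ms


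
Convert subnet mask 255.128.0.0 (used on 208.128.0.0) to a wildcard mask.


Subnet mask: 255.128.0.0
Wildcard = 255.255.255.255 - subnet mask
255 - 255 = 0
255 - 128 = 127
255 - 0 = 255
255 - 0 = 255
Wildcard: 0.127.255.255


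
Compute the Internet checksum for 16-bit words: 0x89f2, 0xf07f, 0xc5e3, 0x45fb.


Sum all words (with carry folding):
+ 0x89f2 = 0x89f2
+ 0xf07f = 0x7a72
+ 0xc5e3 = 0x4056
+ 0x45fb = 0x8651
One's complement: ~0x8651
Checksum = 0x79ae


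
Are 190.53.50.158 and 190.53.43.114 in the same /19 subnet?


Mask: 255.255.224.0
190.53.50.158 AND mask = 190.53.32.0
190.53.43.114 AND mask = 190.53.32.0
Yes, same subnet (190.53.32.0)


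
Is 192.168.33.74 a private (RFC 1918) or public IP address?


RFC 1918 private ranges:
  10.0.0.0/8 (10.0.0.0 - 10.255.255.255)
  172.16.0.0/12 (172.16.0.0 - 172.31.255.255)
  192.168.0.0/16 (192.168.0.0 - 192.168.255.255)
Private (in 192.168.0.0/16)


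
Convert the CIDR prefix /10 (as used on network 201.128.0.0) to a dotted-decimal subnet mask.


/10 means 10 network bits, 22 host bits
Binary: 11111111110000000000000000000000
Mask: 255.192.0.0


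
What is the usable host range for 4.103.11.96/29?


Network: 4.103.11.96
Broadcast: 4.103.11.103
First usable = network + 1
Last usable = broadcast - 1
Range: 4.103.11.97 to 4.103.11.102


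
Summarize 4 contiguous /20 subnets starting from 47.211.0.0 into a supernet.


Original prefix: /20
Number of subnets: 4 = 2^2
New prefix = 20 - 2 = 18
Supernet: 47.211.0.0/18


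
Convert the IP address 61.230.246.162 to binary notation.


61 = 00111101
230 = 11100110
246 = 11110110
162 = 10100010
Binary: 00111101.11100110.11110110.10100010


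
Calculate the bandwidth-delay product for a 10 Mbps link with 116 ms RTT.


BDP = bandwidth * RTT
= 10 Mbps * 116 ms
= 10 * 1e6 * 116 / 1000 bits
= 1160000 bits
= 145000 bytes
= 141.6016 KB
BDP = 1160000 bits (145000 bytes)


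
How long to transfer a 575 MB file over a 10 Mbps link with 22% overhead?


Effective throughput = 10 * (1 - 22/100) = 7.8 Mbps
File size in Mb = 575 * 8 = 4600 Mb
Time = 4600 / 7.8
Time = 589.7436 seconds


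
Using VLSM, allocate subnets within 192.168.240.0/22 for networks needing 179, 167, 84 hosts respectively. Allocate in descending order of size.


179 hosts -> /24 (254 usable): 192.168.240.0/24
167 hosts -> /24 (254 usable): 192.168.241.0/24
84 hosts -> /25 (126 usable): 192.168.242.0/25
Allocation: 192.168.240.0/24 (179 hosts, 254 usable); 192.168.241.0/24 (167 hosts, 254 usable); 192.168.242.0/25 (84 hosts, 126 usable)


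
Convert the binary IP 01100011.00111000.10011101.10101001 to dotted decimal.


01100011 = 99
00111000 = 56
10011101 = 157
10101001 = 169
IP: 99.56.157.169


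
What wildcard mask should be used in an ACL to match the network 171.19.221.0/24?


Subnet mask: 255.255.255.0
Wildcard = 255.255.255.255 - subnet mask
255 - 255 = 0
255 - 255 = 0
255 - 255 = 0
255 - 0 = 255
Wildcard: 0.0.0.255


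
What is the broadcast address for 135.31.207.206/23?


Network: 135.31.206.0/23
Host bits = 9
Set all host bits to 1:
Broadcast: 135.31.207.255


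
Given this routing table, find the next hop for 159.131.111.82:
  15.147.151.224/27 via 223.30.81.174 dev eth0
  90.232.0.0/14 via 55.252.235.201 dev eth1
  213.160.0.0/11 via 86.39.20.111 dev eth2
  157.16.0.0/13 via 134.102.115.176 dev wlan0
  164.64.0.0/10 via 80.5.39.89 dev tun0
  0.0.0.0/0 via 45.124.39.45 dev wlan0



Longest prefix match for 159.131.111.82:
  /27 15.147.151.224: no
  /14 90.232.0.0: no
  /11 213.160.0.0: no
  /13 157.16.0.0: no
  /10 164.64.0.0: no
  /0 0.0.0.0: MATCH
Selected: next-hop 45.124.39.45 via wlan0 (matched /0)


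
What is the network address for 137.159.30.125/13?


IP:   10001001.10011111.00011110.01111101
Mask: 11111111.11111000.00000000.00000000
AND operation:
Net:  10001001.10011000.00000000.00000000
Network: 137.152.0.0/13


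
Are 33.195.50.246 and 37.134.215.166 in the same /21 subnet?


Mask: 255.255.248.0
33.195.50.246 AND mask = 33.195.48.0
37.134.215.166 AND mask = 37.134.208.0
No, different subnets (33.195.48.0 vs 37.134.208.0)


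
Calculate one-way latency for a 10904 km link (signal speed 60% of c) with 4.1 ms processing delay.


Speed = 0.6 * 3e5 km/s = 180000 km/s
Propagation delay = 10904 / 180000 = 0.0606 s = 60.5778 ms
Processing delay = 4.1 ms
Total one-way latency = 64.6778 ms


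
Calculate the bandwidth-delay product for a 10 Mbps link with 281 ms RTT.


BDP = bandwidth * RTT
= 10 Mbps * 281 ms
= 10 * 1e6 * 281 / 1000 bits
= 2810000 bits
= 351250 bytes
= 343.0176 KB
BDP = 2810000 bits (351250 bytes)


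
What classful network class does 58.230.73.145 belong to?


First octet: 58
Binary: 00111010
0xxxxxxx -> Class A (1-126)
Class A, default mask 255.0.0.0 (/8)


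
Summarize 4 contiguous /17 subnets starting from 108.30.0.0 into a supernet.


Original prefix: /17
Number of subnets: 4 = 2^2
New prefix = 17 - 2 = 15
Supernet: 108.30.0.0/15


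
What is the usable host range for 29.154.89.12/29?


Network: 29.154.89.8
Broadcast: 29.154.89.15
First usable = network + 1
Last usable = broadcast - 1
Range: 29.154.89.9 to 29.154.89.14


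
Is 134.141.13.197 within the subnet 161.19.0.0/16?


Subnet network: 161.19.0.0
Test IP AND mask: 134.141.0.0
No, 134.141.13.197 is not in 161.19.0.0/16


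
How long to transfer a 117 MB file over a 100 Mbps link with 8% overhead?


Effective throughput = 100 * (1 - 8/100) = 92 Mbps
File size in Mb = 117 * 8 = 936 Mb
Time = 936 / 92
Time = 10.1739 seconds


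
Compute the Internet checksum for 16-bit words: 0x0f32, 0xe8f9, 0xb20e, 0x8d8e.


Sum all words (with carry folding):
+ 0x0f32 = 0x0f32
+ 0xe8f9 = 0xf82b
+ 0xb20e = 0xaa3a
+ 0x8d8e = 0x37c9
One's complement: ~0x37c9
Checksum = 0xc836


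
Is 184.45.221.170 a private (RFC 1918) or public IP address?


RFC 1918 private ranges:
  10.0.0.0/8 (10.0.0.0 - 10.255.255.255)
  172.16.0.0/12 (172.16.0.0 - 172.31.255.255)
  192.168.0.0/16 (192.168.0.0 - 192.168.255.255)
Public (not in any RFC 1918 range)


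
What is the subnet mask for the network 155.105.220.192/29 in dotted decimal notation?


/29 means 29 network bits, 3 host bits
Binary: 11111111111111111111111111111000
Mask: 255.255.255.248


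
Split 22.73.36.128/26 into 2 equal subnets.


New prefix = 26 + 1 = 27
Each subnet has 32 addresses
  22.73.36.128/27
  22.73.36.160/27
Subnets: 22.73.36.128/27, 22.73.36.160/27


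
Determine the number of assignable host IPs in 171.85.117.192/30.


Host bits = 32 - 30 = 2
Total addresses = 2^2 = 4
Usable = total - 2 (network and broadcast)
Usable hosts: 2


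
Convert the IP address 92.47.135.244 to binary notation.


92 = 01011100
47 = 00101111
135 = 10000111
244 = 11110100
Binary: 01011100.00101111.10000111.11110100


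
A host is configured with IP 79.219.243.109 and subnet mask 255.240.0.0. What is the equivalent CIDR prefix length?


Binary: 11111111.11110000.00000000.00000000
Count leading 1s
Prefix: /12


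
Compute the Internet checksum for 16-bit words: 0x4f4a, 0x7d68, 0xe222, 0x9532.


Sum all words (with carry folding):
+ 0x4f4a = 0x4f4a
+ 0x7d68 = 0xccb2
+ 0xe222 = 0xaed5
+ 0x9532 = 0x4408
One's complement: ~0x4408
Checksum = 0xbbf7


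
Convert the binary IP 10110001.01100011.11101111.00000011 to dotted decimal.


10110001 = 177
01100011 = 99
11101111 = 239
00000011 = 3
IP: 177.99.239.3


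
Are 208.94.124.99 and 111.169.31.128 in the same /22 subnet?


Mask: 255.255.252.0
208.94.124.99 AND mask = 208.94.124.0
111.169.31.128 AND mask = 111.169.28.0
No, different subnets (208.94.124.0 vs 111.169.28.0)


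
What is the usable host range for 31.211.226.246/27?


Network: 31.211.226.224
Broadcast: 31.211.226.255
First usable = network + 1
Last usable = broadcast - 1
Range: 31.211.226.225 to 31.211.226.254


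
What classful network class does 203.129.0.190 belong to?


First octet: 203
Binary: 11001011
110xxxxx -> Class C (192-223)
Class C, default mask 255.255.255.0 (/24)


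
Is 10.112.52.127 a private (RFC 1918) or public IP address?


RFC 1918 private ranges:
  10.0.0.0/8 (10.0.0.0 - 10.255.255.255)
  172.16.0.0/12 (172.16.0.0 - 172.31.255.255)
  192.168.0.0/16 (192.168.0.0 - 192.168.255.255)
Private (in 10.0.0.0/8)


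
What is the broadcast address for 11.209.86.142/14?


Network: 11.208.0.0/14
Host bits = 18
Set all host bits to 1:
Broadcast: 11.211.255.255


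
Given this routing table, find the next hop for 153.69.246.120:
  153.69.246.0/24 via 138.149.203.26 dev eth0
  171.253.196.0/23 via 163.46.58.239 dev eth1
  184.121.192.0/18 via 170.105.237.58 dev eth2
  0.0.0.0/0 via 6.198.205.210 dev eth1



Longest prefix match for 153.69.246.120:
  /24 153.69.246.0: MATCH
  /23 171.253.196.0: no
  /18 184.121.192.0: no
  /0 0.0.0.0: MATCH
Selected: next-hop 138.149.203.26 via eth0 (matched /24)


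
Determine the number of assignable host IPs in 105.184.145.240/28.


Host bits = 32 - 28 = 4
Total addresses = 2^4 = 16
Usable = total - 2 (network and broadcast)
Usable hosts: 14


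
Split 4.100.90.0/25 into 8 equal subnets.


New prefix = 25 + 3 = 28
Each subnet has 16 addresses
  4.100.90.0/28
  4.100.90.16/28
  4.100.90.32/28
  4.100.90.48/28
  4.100.90.64/28
  4.100.90.80/28
  4.100.90.96/28
  4.100.90.112/28
Subnets: 4.100.90.0/28, 4.100.90.16/28, 4.100.90.32/28, 4.100.90.48/28, 4.100.90.64/28, 4.100.90.80/28, 4.100.90.96/28, 4.100.90.112/28


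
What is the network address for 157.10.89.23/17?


IP:   10011101.00001010.01011001.00010111
Mask: 11111111.11111111.10000000.00000000
AND operation:
Net:  10011101.00001010.00000000.00000000
Network: 157.10.0.0/17


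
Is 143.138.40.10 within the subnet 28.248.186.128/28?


Subnet network: 28.248.186.128
Test IP AND mask: 143.138.40.0
No, 143.138.40.10 is not in 28.248.186.128/28


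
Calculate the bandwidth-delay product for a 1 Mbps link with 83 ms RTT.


BDP = bandwidth * RTT
= 1 Mbps * 83 ms
= 1 * 1e6 * 83 / 1000 bits
= 83000 bits
= 10375 bytes
= 10.1318 KB
BDP = 83000 bits (10375 bytes)


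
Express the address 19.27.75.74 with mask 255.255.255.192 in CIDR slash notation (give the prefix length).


Binary: 11111111.11111111.11111111.11000000
Count leading 1s
Prefix: /26


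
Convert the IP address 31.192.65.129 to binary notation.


31 = 00011111
192 = 11000000
65 = 01000001
129 = 10000001
Binary: 00011111.11000000.01000001.10000001


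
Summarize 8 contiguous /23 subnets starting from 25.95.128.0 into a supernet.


Original prefix: /23
Number of subnets: 8 = 2^3
New prefix = 23 - 3 = 20
Supernet: 25.95.128.0/20


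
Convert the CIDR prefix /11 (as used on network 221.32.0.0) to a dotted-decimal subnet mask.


/11 means 11 network bits, 21 host bits
Binary: 11111111111000000000000000000000
Mask: 255.224.0.0


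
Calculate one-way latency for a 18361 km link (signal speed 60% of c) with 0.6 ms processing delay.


Speed = 0.6 * 3e5 km/s = 180000 km/s
Propagation delay = 18361 / 180000 = 0.102 s = 102.0056 ms
Processing delay = 0.6 ms
Total one-way latency = 102.6056 ms


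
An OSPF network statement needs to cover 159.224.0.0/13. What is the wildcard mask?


Subnet mask: 255.248.0.0
Wildcard = 255.255.255.255 - subnet mask
255 - 255 = 0
255 - 248 = 7
255 - 0 = 255
255 - 0 = 255
Wildcard: 0.7.255.255


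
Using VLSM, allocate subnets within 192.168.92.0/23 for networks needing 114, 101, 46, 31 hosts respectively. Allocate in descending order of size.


114 hosts -> /25 (126 usable): 192.168.92.0/25
101 hosts -> /25 (126 usable): 192.168.92.128/25
46 hosts -> /26 (62 usable): 192.168.93.0/26
31 hosts -> /26 (62 usable): 192.168.93.64/26
Allocation: 192.168.92.0/25 (114 hosts, 126 usable); 192.168.92.128/25 (101 hosts, 126 usable); 192.168.93.0/26 (46 hosts, 62 usable); 192.168.93.64/26 (31 hosts, 62 usable)


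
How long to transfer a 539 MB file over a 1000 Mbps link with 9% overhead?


Effective throughput = 1000 * (1 - 9/100) = 910 Mbps
File size in Mb = 539 * 8 = 4312 Mb
Time = 4312 / 910
Time = 4.7385 seconds


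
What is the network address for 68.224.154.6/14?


IP:   01000100.11100000.10011010.00000110
Mask: 11111111.11111100.00000000.00000000
AND operation:
Net:  01000100.11100000.00000000.00000000
Network: 68.224.0.0/14


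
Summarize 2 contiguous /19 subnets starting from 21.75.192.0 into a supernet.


Original prefix: /19
Number of subnets: 2 = 2^1
New prefix = 19 - 1 = 18
Supernet: 21.75.192.0/18


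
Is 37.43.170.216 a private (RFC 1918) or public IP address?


RFC 1918 private ranges:
  10.0.0.0/8 (10.0.0.0 - 10.255.255.255)
  172.16.0.0/12 (172.16.0.0 - 172.31.255.255)
  192.168.0.0/16 (192.168.0.0 - 192.168.255.255)
Public (not in any RFC 1918 range)


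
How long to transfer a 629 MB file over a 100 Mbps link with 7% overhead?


Effective throughput = 100 * (1 - 7/100) = 93 Mbps
File size in Mb = 629 * 8 = 5032 Mb
Time = 5032 / 93
Time = 54.1075 seconds


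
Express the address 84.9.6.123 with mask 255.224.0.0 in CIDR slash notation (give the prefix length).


Binary: 11111111.11100000.00000000.00000000
Count leading 1s
Prefix: /11


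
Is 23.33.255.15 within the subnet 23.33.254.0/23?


Subnet network: 23.33.254.0
Test IP AND mask: 23.33.254.0
Yes, 23.33.255.15 is in 23.33.254.0/23


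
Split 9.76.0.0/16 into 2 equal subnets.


New prefix = 16 + 1 = 17
Each subnet has 32768 addresses
  9.76.0.0/17
  9.76.128.0/17
Subnets: 9.76.0.0/17, 9.76.128.0/17


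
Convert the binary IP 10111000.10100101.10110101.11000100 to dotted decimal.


10111000 = 184
10100101 = 165
10110101 = 181
11000100 = 196
IP: 184.165.181.196


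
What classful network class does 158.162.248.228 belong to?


First octet: 158
Binary: 10011110
10xxxxxx -> Class B (128-191)
Class B, default mask 255.255.0.0 (/16)


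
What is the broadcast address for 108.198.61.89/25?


Network: 108.198.61.0/25
Host bits = 7
Set all host bits to 1:
Broadcast: 108.198.61.127


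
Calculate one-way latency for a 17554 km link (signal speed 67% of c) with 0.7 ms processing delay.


Speed = 0.67 * 3e5 km/s = 201000 km/s
Propagation delay = 17554 / 201000 = 0.0873 s = 87.3333 ms
Processing delay = 0.7 ms
Total one-way latency = 88.0333 ms


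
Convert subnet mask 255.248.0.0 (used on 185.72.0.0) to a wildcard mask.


Subnet mask: 255.248.0.0
Wildcard = 255.255.255.255 - subnet mask
255 - 255 = 0
255 - 248 = 7
255 - 0 = 255
255 - 0 = 255
Wildcard: 0.7.255.255


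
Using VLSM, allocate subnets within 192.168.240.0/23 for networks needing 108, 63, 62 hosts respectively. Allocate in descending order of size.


108 hosts -> /25 (126 usable): 192.168.240.0/25
63 hosts -> /25 (126 usable): 192.168.240.128/25
62 hosts -> /26 (62 usable): 192.168.241.0/26
Allocation: 192.168.240.0/25 (108 hosts, 126 usable); 192.168.240.128/25 (63 hosts, 126 usable); 192.168.241.0/26 (62 hosts, 62 usable)


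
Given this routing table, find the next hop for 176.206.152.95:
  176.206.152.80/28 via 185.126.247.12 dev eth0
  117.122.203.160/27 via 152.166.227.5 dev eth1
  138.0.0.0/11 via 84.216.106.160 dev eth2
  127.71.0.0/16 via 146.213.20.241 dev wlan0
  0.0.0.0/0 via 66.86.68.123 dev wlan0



Longest prefix match for 176.206.152.95:
  /28 176.206.152.80: MATCH
  /27 117.122.203.160: no
  /11 138.0.0.0: no
  /16 127.71.0.0: no
  /0 0.0.0.0: MATCH
Selected: next-hop 185.126.247.12 via eth0 (matched /28)


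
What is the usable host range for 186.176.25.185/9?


Network: 186.128.0.0
Broadcast: 186.255.255.255
First usable = network + 1
Last usable = broadcast - 1
Range: 186.128.0.1 to 186.255.255.254


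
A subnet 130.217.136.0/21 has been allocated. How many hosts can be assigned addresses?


Host bits = 32 - 21 = 11
Total addresses = 2^11 = 2048
Usable = total - 2 (network and broadcast)
Usable hosts: 2046


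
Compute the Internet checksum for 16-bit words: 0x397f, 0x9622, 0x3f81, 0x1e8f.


Sum all words (with carry folding):
+ 0x397f = 0x397f
+ 0x9622 = 0xcfa1
+ 0x3f81 = 0x0f23
+ 0x1e8f = 0x2db2
One's complement: ~0x2db2
Checksum = 0xd24d


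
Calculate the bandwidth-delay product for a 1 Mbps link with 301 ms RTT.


BDP = bandwidth * RTT
= 1 Mbps * 301 ms
= 1 * 1e6 * 301 / 1000 bits
= 301000 bits
= 37625 bytes
= 36.7432 KB
BDP = 301000 bits (37625 bytes)


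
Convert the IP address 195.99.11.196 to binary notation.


195 = 11000011
99 = 01100011
11 = 00001011
196 = 11000100
Binary: 11000011.01100011.00001011.11000100


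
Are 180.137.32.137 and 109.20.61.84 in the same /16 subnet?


Mask: 255.255.0.0
180.137.32.137 AND mask = 180.137.0.0
109.20.61.84 AND mask = 109.20.0.0
No, different subnets (180.137.0.0 vs 109.20.0.0)


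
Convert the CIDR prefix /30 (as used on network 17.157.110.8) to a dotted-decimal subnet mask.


/30 means 30 network bits, 2 host bits
Binary: 11111111111111111111111111111100
Mask: 255.255.255.252


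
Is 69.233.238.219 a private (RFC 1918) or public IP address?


RFC 1918 private ranges:
  10.0.0.0/8 (10.0.0.0 - 10.255.255.255)
  172.16.0.0/12 (172.16.0.0 - 172.31.255.255)
  192.168.0.0/16 (192.168.0.0 - 192.168.255.255)
Public (not in any RFC 1918 range)


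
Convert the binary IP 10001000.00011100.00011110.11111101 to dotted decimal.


10001000 = 136
00011100 = 28
00011110 = 30
11111101 = 253
IP: 136.28.30.253


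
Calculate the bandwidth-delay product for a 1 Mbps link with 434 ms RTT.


BDP = bandwidth * RTT
= 1 Mbps * 434 ms
= 1 * 1e6 * 434 / 1000 bits
= 434000 bits
= 54250 bytes
= 52.9785 KB
BDP = 434000 bits (54250 bytes)


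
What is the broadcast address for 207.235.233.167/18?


Network: 207.235.192.0/18
Host bits = 14
Set all host bits to 1:
Broadcast: 207.235.255.255


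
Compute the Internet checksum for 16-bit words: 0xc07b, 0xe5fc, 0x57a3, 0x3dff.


Sum all words (with carry folding):
+ 0xc07b = 0xc07b
+ 0xe5fc = 0xa678
+ 0x57a3 = 0xfe1b
+ 0x3dff = 0x3c1b
One's complement: ~0x3c1b
Checksum = 0xc3e4


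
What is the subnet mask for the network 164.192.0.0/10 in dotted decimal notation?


/10 means 10 network bits, 22 host bits
Binary: 11111111110000000000000000000000
Mask: 255.192.0.0


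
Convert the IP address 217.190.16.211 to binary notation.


217 = 11011001
190 = 10111110
16 = 00010000
211 = 11010011
Binary: 11011001.10111110.00010000.11010011


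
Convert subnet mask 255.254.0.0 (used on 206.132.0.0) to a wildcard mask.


Subnet mask: 255.254.0.0
Wildcard = 255.255.255.255 - subnet mask
255 - 255 = 0
255 - 254 = 1
255 - 0 = 255
255 - 0 = 255
Wildcard: 0.1.255.255


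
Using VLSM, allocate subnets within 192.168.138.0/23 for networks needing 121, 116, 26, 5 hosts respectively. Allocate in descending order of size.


121 hosts -> /25 (126 usable): 192.168.138.0/25
116 hosts -> /25 (126 usable): 192.168.138.128/25
26 hosts -> /27 (30 usable): 192.168.139.0/27
5 hosts -> /29 (6 usable): 192.168.139.32/29
Allocation: 192.168.138.0/25 (121 hosts, 126 usable); 192.168.138.128/25 (116 hosts, 126 usable); 192.168.139.0/27 (26 hosts, 30 usable); 192.168.139.32/29 (5 hosts, 6 usable)


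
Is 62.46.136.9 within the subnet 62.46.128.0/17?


Subnet network: 62.46.128.0
Test IP AND mask: 62.46.128.0
Yes, 62.46.136.9 is in 62.46.128.0/17


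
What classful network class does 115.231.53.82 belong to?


First octet: 115
Binary: 01110011
0xxxxxxx -> Class A (1-126)
Class A, default mask 255.0.0.0 (/8)


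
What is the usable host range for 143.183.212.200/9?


Network: 143.128.0.0
Broadcast: 143.255.255.255
First usable = network + 1
Last usable = broadcast - 1
Range: 143.128.0.1 to 143.255.255.254


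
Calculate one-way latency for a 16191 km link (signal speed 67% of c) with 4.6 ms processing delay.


Speed = 0.67 * 3e5 km/s = 201000 km/s
Propagation delay = 16191 / 201000 = 0.0806 s = 80.5522 ms
Processing delay = 4.6 ms
Total one-way latency = 85.1522 ms


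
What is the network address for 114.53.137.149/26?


IP:   01110010.00110101.10001001.10010101
Mask: 11111111.11111111.11111111.11000000
AND operation:
Net:  01110010.00110101.10001001.10000000
Network: 114.53.137.128/26


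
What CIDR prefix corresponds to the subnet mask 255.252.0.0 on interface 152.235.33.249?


Binary: 11111111.11111100.00000000.00000000
Count leading 1s
Prefix: /14


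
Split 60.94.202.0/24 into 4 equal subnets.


New prefix = 24 + 2 = 26
Each subnet has 64 addresses
  60.94.202.0/26
  60.94.202.64/26
  60.94.202.128/26
  60.94.202.192/26
Subnets: 60.94.202.0/26, 60.94.202.64/26, 60.94.202.128/26, 60.94.202.192/26


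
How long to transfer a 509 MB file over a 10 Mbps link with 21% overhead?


Effective throughput = 10 * (1 - 21/100) = 7.9 Mbps
File size in Mb = 509 * 8 = 4072 Mb
Time = 4072 / 7.9
Time = 515.443 seconds


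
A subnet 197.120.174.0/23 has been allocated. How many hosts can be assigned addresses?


Host bits = 32 - 23 = 9
Total addresses = 2^9 = 512
Usable = total - 2 (network and broadcast)
Usable hosts: 510


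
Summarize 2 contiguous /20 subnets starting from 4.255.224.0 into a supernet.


Original prefix: /20
Number of subnets: 2 = 2^1
New prefix = 20 - 1 = 19
Supernet: 4.255.224.0/19


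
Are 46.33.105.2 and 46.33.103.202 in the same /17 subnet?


Mask: 255.255.128.0
46.33.105.2 AND mask = 46.33.0.0
46.33.103.202 AND mask = 46.33.0.0
Yes, same subnet (46.33.0.0)


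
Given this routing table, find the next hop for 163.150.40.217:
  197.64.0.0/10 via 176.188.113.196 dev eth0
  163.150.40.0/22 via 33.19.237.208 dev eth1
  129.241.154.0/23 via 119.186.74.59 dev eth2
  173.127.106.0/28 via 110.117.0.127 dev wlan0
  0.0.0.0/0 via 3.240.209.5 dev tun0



Longest prefix match for 163.150.40.217:
  /10 197.64.0.0: no
  /22 163.150.40.0: MATCH
  /23 129.241.154.0: no
  /28 173.127.106.0: no
  /0 0.0.0.0: MATCH
Selected: next-hop 33.19.237.208 via eth1 (matched /22)


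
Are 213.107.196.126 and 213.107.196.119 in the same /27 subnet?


Mask: 255.255.255.224
213.107.196.126 AND mask = 213.107.196.96
213.107.196.119 AND mask = 213.107.196.96
Yes, same subnet (213.107.196.96)


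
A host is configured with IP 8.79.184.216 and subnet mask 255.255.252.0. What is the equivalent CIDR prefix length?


Binary: 11111111.11111111.11111100.00000000
Count leading 1s
Prefix: /22


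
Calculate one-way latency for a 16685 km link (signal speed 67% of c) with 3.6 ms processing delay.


Speed = 0.67 * 3e5 km/s = 201000 km/s
Propagation delay = 16685 / 201000 = 0.083 s = 83.01 ms
Processing delay = 3.6 ms
Total one-way latency = 86.61 ms


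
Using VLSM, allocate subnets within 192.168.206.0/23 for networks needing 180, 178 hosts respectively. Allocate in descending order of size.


180 hosts -> /24 (254 usable): 192.168.206.0/24
178 hosts -> /24 (254 usable): 192.168.207.0/24
Allocation: 192.168.206.0/24 (180 hosts, 254 usable); 192.168.207.0/24 (178 hosts, 254 usable)


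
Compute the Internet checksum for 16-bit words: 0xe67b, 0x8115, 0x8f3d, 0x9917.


Sum all words (with carry folding):
+ 0xe67b = 0xe67b
+ 0x8115 = 0x6791
+ 0x8f3d = 0xf6ce
+ 0x9917 = 0x8fe6
One's complement: ~0x8fe6
Checksum = 0x7019


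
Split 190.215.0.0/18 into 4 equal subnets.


New prefix = 18 + 2 = 20
Each subnet has 4096 addresses
  190.215.0.0/20
  190.215.16.0/20
  190.215.32.0/20
  190.215.48.0/20
Subnets: 190.215.0.0/20, 190.215.16.0/20, 190.215.32.0/20, 190.215.48.0/20


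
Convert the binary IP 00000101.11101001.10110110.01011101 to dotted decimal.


00000101 = 5
11101001 = 233
10110110 = 182
01011101 = 93
IP: 5.233.182.93


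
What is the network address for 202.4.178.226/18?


IP:   11001010.00000100.10110010.11100010
Mask: 11111111.11111111.11000000.00000000
AND operation:
Net:  11001010.00000100.10000000.00000000
Network: 202.4.128.0/18


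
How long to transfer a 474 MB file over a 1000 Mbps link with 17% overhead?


Effective throughput = 1000 * (1 - 17/100) = 830 Mbps
File size in Mb = 474 * 8 = 3792 Mb
Time = 3792 / 830
Time = 4.5687 seconds


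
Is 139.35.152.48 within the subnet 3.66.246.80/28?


Subnet network: 3.66.246.80
Test IP AND mask: 139.35.152.48
No, 139.35.152.48 is not in 3.66.246.80/28


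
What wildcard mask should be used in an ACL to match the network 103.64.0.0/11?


Subnet mask: 255.224.0.0
Wildcard = 255.255.255.255 - subnet mask
255 - 255 = 0
255 - 224 = 31
255 - 0 = 255
255 - 0 = 255
Wildcard: 0.31.255.255


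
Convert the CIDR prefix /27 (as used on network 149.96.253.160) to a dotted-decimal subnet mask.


/27 means 27 network bits, 5 host bits
Binary: 11111111111111111111111111100000
Mask: 255.255.255.224


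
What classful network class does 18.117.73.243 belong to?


First octet: 18
Binary: 00010010
0xxxxxxx -> Class A (1-126)
Class A, default mask 255.0.0.0 (/8)


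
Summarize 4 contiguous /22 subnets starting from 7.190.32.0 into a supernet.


Original prefix: /22
Number of subnets: 4 = 2^2
New prefix = 22 - 2 = 20
Supernet: 7.190.32.0/20


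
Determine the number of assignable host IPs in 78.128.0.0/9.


Host bits = 32 - 9 = 23
Total addresses = 2^23 = 8388608
Usable = total - 2 (network and broadcast)
Usable hosts: 8388606


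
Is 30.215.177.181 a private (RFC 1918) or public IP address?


RFC 1918 private ranges:
  10.0.0.0/8 (10.0.0.0 - 10.255.255.255)
  172.16.0.0/12 (172.16.0.0 - 172.31.255.255)
  192.168.0.0/16 (192.168.0.0 - 192.168.255.255)
Public (not in any RFC 1918 range)


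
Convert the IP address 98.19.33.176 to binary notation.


98 = 01100010
19 = 00010011
33 = 00100001
176 = 10110000
Binary: 01100010.00010011.00100001.10110000


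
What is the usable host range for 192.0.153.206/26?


Network: 192.0.153.192
Broadcast: 192.0.153.255
First usable = network + 1
Last usable = broadcast - 1
Range: 192.0.153.193 to 192.0.153.254


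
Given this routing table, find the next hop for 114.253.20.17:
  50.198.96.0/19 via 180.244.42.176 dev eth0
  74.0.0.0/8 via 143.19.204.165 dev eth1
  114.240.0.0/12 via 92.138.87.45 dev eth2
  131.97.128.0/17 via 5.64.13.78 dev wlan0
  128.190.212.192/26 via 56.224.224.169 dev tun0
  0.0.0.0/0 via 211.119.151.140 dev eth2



Longest prefix match for 114.253.20.17:
  /19 50.198.96.0: no
  /8 74.0.0.0: no
  /12 114.240.0.0: MATCH
  /17 131.97.128.0: no
  /26 128.190.212.192: no
  /0 0.0.0.0: MATCH
Selected: next-hop 92.138.87.45 via eth2 (matched /12)


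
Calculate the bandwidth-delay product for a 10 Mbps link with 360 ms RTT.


BDP = bandwidth * RTT
= 10 Mbps * 360 ms
= 10 * 1e6 * 360 / 1000 bits
= 3600000 bits
= 450000 bytes
= 439.4531 KB
BDP = 3600000 bits (450000 bytes)


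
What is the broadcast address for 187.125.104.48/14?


Network: 187.124.0.0/14
Host bits = 18
Set all host bits to 1:
Broadcast: 187.127.255.255


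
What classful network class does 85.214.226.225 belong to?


First octet: 85
Binary: 01010101
0xxxxxxx -> Class A (1-126)
Class A, default mask 255.0.0.0 (/8)


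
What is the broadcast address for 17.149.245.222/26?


Network: 17.149.245.192/26
Host bits = 6
Set all host bits to 1:
Broadcast: 17.149.245.255


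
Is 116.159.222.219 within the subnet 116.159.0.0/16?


Subnet network: 116.159.0.0
Test IP AND mask: 116.159.0.0
Yes, 116.159.222.219 is in 116.159.0.0/16


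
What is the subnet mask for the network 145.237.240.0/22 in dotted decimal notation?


/22 means 22 network bits, 10 host bits
Binary: 11111111111111111111110000000000
Mask: 255.255.252.0


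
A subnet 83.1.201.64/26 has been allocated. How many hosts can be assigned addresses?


Host bits = 32 - 26 = 6
Total addresses = 2^6 = 64
Usable = total - 2 (network and broadcast)
Usable hosts: 62


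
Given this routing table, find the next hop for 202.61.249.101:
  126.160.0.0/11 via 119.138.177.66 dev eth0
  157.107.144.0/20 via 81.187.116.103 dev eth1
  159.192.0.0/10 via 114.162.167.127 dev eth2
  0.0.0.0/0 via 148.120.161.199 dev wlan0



Longest prefix match for 202.61.249.101:
  /11 126.160.0.0: no
  /20 157.107.144.0: no
  /10 159.192.0.0: no
  /0 0.0.0.0: MATCH
Selected: next-hop 148.120.161.199 via wlan0 (matched /0)


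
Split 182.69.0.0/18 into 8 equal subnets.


New prefix = 18 + 3 = 21
Each subnet has 2048 addresses
  182.69.0.0/21
  182.69.8.0/21
  182.69.16.0/21
  182.69.24.0/21
  182.69.32.0/21
  182.69.40.0/21
  182.69.48.0/21
  182.69.56.0/21
Subnets: 182.69.0.0/21, 182.69.8.0/21, 182.69.16.0/21, 182.69.24.0/21, 182.69.32.0/21, 182.69.40.0/21, 182.69.48.0/21, 182.69.56.0/21


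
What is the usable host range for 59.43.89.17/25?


Network: 59.43.89.0
Broadcast: 59.43.89.127
First usable = network + 1
Last usable = broadcast - 1
Range: 59.43.89.1 to 59.43.89.126


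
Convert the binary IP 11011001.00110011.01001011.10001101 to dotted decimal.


11011001 = 217
00110011 = 51
01001011 = 75
10001101 = 141
IP: 217.51.75.141


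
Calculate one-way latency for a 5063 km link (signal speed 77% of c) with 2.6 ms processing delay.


Speed = 0.77 * 3e5 km/s = 231000 km/s
Propagation delay = 5063 / 231000 = 0.0219 s = 21.9177 ms
Processing delay = 2.6 ms
Total one-way latency = 24.5177 ms


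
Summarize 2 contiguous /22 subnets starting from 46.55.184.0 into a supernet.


Original prefix: /22
Number of subnets: 2 = 2^1
New prefix = 22 - 1 = 21
Supernet: 46.55.184.0/21


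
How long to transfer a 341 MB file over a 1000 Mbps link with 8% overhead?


Effective throughput = 1000 * (1 - 8/100) = 920 Mbps
File size in Mb = 341 * 8 = 2728 Mb
Time = 2728 / 920
Time = 2.9652 seconds


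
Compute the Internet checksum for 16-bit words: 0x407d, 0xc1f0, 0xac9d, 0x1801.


Sum all words (with carry folding):
+ 0x407d = 0x407d
+ 0xc1f0 = 0x026e
+ 0xac9d = 0xaf0b
+ 0x1801 = 0xc70c
One's complement: ~0xc70c
Checksum = 0x38f3


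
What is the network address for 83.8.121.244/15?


IP:   01010011.00001000.01111001.11110100
Mask: 11111111.11111110.00000000.00000000
AND operation:
Net:  01010011.00001000.00000000.00000000
Network: 83.8.0.0/15


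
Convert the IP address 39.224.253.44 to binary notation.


39 = 00100111
224 = 11100000
253 = 11111101
44 = 00101100
Binary: 00100111.11100000.11111101.00101100


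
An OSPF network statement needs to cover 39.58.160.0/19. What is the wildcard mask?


Subnet mask: 255.255.224.0
Wildcard = 255.255.255.255 - subnet mask
255 - 255 = 0
255 - 255 = 0
255 - 224 = 31
255 - 0 = 255
Wildcard: 0.0.31.255


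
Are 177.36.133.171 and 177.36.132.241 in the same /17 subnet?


Mask: 255.255.128.0
177.36.133.171 AND mask = 177.36.128.0
177.36.132.241 AND mask = 177.36.128.0
Yes, same subnet (177.36.128.0)


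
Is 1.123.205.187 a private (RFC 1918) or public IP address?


RFC 1918 private ranges:
  10.0.0.0/8 (10.0.0.0 - 10.255.255.255)
  172.16.0.0/12 (172.16.0.0 - 172.31.255.255)
  192.168.0.0/16 (192.168.0.0 - 192.168.255.255)
Public (not in any RFC 1918 range)


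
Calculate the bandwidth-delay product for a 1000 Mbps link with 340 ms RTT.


BDP = bandwidth * RTT
= 1000 Mbps * 340 ms
= 1000 * 1e6 * 340 / 1000 bits
= 340000000 bits
= 42500000 bytes
= 41503.9062 KB
BDP = 340000000 bits (42500000 bytes)


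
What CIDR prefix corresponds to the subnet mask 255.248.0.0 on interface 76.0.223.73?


Binary: 11111111.11111000.00000000.00000000
Count leading 1s
Prefix: /13


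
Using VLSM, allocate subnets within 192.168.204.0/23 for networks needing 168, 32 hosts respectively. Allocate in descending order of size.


168 hosts -> /24 (254 usable): 192.168.204.0/24
32 hosts -> /26 (62 usable): 192.168.205.0/26
Allocation: 192.168.204.0/24 (168 hosts, 254 usable); 192.168.205.0/26 (32 hosts, 62 usable)


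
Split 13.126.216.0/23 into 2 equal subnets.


New prefix = 23 + 1 = 24
Each subnet has 256 addresses
  13.126.216.0/24
  13.126.217.0/24
Subnets: 13.126.216.0/24, 13.126.217.0/24
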